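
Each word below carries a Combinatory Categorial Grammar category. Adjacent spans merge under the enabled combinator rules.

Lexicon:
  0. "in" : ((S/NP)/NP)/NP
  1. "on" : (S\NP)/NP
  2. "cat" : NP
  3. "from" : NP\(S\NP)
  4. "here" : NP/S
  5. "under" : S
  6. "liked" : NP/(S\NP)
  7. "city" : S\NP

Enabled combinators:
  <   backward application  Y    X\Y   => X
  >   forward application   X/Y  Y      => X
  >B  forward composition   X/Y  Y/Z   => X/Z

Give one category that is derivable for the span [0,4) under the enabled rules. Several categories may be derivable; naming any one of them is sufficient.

(S/NP)/NP

[0,8] S   >
  [0,6] S/NP   >
    [0,4] (S/NP)/NP   >
      [0,1] "in" : ((S/NP)/NP)/NP
      [1,4] NP   <
        [1,3] S\NP   >
          [1,2] "on" : (S\NP)/NP
          [2,3] "cat" : NP
        [3,4] "from" : NP\(S\NP)
    [4,6] NP   >
      [4,5] "here" : NP/S
      [5,6] "under" : S
  [6,8] NP   >
    [6,7] "liked" : NP/(S\NP)
    [7,8] "city" : S\NP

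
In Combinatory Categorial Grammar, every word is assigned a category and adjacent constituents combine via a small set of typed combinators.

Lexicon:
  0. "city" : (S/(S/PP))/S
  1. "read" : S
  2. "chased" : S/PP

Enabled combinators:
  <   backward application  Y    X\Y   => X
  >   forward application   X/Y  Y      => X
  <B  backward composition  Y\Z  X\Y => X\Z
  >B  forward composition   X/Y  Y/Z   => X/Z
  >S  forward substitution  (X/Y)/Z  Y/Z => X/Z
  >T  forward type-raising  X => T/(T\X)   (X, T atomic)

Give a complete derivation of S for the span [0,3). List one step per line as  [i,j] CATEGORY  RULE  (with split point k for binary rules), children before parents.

[0,1] (S/(S/PP))/S  lex  "city"
[1,2] S  lex  "read"
[0,2] S/(S/PP)  >  k=1
[2,3] S/PP  lex  "chased"
[0,3] S  >  k=2

[0,3] S   >
  [0,2] S/(S/PP)   >
    [0,1] "city" : (S/(S/PP))/S
    [1,2] "read" : S
  [2,3] "chased" : S/PP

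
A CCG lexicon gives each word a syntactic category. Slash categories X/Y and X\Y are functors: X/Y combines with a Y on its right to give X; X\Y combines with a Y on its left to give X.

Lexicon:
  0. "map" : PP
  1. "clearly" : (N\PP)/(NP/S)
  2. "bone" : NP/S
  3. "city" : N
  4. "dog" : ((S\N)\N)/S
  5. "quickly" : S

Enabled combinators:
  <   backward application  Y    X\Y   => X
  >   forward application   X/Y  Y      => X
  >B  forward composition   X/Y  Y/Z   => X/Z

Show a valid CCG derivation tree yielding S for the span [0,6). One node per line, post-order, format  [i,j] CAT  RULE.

[0,6] S   <
  [0,3] N   <
    [0,1] "map" : PP
    [1,3] N\PP   >
      [1,2] "clearly" : (N\PP)/(NP/S)
      [2,3] "bone" : NP/S
  [3,6] S\N   <
    [3,4] "city" : N
    [4,6] (S\N)\N   >
      [4,5] "dog" : ((S\N)\N)/S
      [5,6] "quickly" : S

[0,1] PP  lex  "map"
[1,2] (N\PP)/(NP/S)  lex  "clearly"
[2,3] NP/S  lex  "bone"
[1,3] N\PP  >  k=2
[0,3] N  <  k=1
[3,4] N  lex  "city"
[4,5] ((S\N)\N)/S  lex  "dog"
[5,6] S  lex  "quickly"
[4,6] (S\N)\N  >  k=5
[3,6] S\N  <  k=4
[0,6] S  <  k=3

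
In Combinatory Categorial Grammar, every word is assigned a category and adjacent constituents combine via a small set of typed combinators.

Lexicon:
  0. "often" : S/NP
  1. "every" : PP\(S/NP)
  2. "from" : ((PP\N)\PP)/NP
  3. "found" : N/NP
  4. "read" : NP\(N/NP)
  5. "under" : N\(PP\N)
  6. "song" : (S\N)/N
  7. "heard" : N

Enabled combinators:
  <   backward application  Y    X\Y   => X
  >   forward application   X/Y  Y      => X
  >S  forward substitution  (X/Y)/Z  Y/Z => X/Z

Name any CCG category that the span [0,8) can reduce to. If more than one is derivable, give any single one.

[0,8] S   <
  [0,6] N   <
    [0,5] PP\N   <
      [0,2] PP   <
        [0,1] "often" : S/NP
        [1,2] "every" : PP\(S/NP)
      [2,5] (PP\N)\PP   >
        [2,3] "from" : ((PP\N)\PP)/NP
        [3,5] NP   <
          [3,4] "found" : N/NP
          [4,5] "read" : NP\(N/NP)
    [5,6] "under" : N\(PP\N)
  [6,8] S\N   >
    [6,7] "song" : (S\N)/N
    [7,8] "heard" : N

S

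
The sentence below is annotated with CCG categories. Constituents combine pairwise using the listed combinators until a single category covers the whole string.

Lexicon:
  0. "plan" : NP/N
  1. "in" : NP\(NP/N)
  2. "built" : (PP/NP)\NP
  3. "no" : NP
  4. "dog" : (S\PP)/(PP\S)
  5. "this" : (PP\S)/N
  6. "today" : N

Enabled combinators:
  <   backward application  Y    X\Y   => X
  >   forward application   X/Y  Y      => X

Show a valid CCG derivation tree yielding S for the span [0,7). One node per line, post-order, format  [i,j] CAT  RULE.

[0,1] NP/N  lex  "plan"
[1,2] NP\(NP/N)  lex  "in"
[0,2] NP  <  k=1
[2,3] (PP/NP)\NP  lex  "built"
[0,3] PP/NP  <  k=2
[3,4] NP  lex  "no"
[0,4] PP  >  k=3
[4,5] (S\PP)/(PP\S)  lex  "dog"
[5,6] (PP\S)/N  lex  "this"
[6,7] N  lex  "today"
[5,7] PP\S  >  k=6
[4,7] S\PP  >  k=5
[0,7] S  <  k=4

[0,7] S   <
  [0,4] PP   >
    [0,3] PP/NP   <
      [0,2] NP   <
        [0,1] "plan" : NP/N
        [1,2] "in" : NP\(NP/N)
      [2,3] "built" : (PP/NP)\NP
    [3,4] "no" : NP
  [4,7] S\PP   >
    [4,5] "dog" : (S\PP)/(PP\S)
    [5,7] PP\S   >
      [5,6] "this" : (PP\S)/N
      [6,7] "today" : N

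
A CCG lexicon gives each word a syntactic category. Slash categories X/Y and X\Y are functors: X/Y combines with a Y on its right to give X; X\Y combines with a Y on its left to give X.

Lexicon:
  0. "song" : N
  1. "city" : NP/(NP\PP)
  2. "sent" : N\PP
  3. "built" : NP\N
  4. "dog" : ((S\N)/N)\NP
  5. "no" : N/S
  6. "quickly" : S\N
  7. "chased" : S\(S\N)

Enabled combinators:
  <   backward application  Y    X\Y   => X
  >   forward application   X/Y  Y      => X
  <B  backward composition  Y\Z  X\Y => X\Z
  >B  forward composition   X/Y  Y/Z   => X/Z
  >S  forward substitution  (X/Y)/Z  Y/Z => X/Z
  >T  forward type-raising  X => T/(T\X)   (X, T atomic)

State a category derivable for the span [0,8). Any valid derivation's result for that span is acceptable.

S

[0,8] S   >
  [0,1] S/(S\N)   >T
    [0,1] "song" : N
  [1,8] S\N   >
    [1,5] (S\N)/N   <
      [1,4] NP   >
        [1,2] "city" : NP/(NP\PP)
        [2,4] NP\PP   <B
          [2,3] "sent" : N\PP
          [3,4] "built" : NP\N
      [4,5] "dog" : ((S\N)/N)\NP
    [5,8] N   >
      [5,6] "no" : N/S
      [6,8] S   <
        [6,7] "quickly" : S\N
        [7,8] "chased" : S\(S\N)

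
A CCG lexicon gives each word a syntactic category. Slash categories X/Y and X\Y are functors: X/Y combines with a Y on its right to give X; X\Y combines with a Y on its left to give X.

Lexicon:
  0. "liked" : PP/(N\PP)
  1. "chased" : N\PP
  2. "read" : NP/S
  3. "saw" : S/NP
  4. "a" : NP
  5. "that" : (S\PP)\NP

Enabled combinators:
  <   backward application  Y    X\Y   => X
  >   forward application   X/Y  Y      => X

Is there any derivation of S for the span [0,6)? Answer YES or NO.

YES

[0,6] S   <
  [0,2] PP   >
    [0,1] "liked" : PP/(N\PP)
    [1,2] "chased" : N\PP
  [2,6] S\PP   <
    [2,5] NP   >
      [2,3] "read" : NP/S
      [3,5] S   >
        [3,4] "saw" : S/NP
        [4,5] "a" : NP
    [5,6] "that" : (S\PP)\NP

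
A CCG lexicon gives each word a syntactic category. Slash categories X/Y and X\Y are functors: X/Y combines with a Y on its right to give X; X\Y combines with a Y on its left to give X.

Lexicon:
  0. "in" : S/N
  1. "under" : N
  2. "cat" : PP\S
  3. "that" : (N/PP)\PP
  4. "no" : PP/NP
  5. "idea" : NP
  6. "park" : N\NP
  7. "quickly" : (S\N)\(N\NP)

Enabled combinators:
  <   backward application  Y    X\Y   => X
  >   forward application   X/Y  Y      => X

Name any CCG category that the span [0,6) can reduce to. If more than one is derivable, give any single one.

N

[0,8] S   <
  [0,6] N   >
    [0,4] N/PP   <
      [0,3] PP   <
        [0,2] S   >
          [0,1] "in" : S/N
          [1,2] "under" : N
        [2,3] "cat" : PP\S
      [3,4] "that" : (N/PP)\PP
    [4,6] PP   >
      [4,5] "no" : PP/NP
      [5,6] "idea" : NP
  [6,8] S\N   <
    [6,7] "park" : N\NP
    [7,8] "quickly" : (S\N)\(N\NP)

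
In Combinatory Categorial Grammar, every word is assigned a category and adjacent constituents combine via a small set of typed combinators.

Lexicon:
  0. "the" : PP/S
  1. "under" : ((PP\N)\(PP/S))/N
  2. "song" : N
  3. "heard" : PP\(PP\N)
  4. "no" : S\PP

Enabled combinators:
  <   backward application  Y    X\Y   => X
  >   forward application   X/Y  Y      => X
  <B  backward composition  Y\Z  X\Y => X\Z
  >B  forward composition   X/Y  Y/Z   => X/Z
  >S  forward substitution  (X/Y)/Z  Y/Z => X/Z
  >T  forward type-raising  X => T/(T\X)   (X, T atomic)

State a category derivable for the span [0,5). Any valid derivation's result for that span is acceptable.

[0,5] S   <
  [0,4] PP   <
    [0,3] PP\N   <
      [0,1] "the" : PP/S
      [1,3] (PP\N)\(PP/S)   >
        [1,2] "under" : ((PP\N)\(PP/S))/N
        [2,3] "song" : N
    [3,4] "heard" : PP\(PP\N)
  [4,5] "no" : S\PP

S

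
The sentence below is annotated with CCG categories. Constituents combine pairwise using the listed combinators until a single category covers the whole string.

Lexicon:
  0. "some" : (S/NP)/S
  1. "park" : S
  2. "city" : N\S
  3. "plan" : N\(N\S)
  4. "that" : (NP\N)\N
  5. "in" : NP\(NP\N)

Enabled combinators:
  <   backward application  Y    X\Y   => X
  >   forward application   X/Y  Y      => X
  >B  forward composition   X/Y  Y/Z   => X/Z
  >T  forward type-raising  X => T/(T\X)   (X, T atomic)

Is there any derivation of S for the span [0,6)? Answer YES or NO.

[0,6] S   >
  [0,2] S/NP   >
    [0,1] "some" : (S/NP)/S
    [1,2] "park" : S
  [2,6] NP   <
    [2,5] NP\N   <
      [2,4] N   <
        [2,3] "city" : N\S
        [3,4] "plan" : N\(N\S)
      [4,5] "that" : (NP\N)\N
    [5,6] "in" : NP\(NP\N)

YES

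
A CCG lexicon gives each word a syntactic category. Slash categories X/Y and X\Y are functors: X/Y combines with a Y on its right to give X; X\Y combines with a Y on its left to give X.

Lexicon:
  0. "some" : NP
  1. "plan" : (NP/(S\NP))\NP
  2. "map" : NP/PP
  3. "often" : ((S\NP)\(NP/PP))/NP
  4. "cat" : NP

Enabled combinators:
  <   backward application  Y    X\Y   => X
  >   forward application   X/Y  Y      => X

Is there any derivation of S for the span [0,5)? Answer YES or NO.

NO

NP (NP/(S\NP))\NP NP/PP ((S\NP)\(NP/PP))/NP NP
CKY chart[0,5] = {NP}; S ∉ chart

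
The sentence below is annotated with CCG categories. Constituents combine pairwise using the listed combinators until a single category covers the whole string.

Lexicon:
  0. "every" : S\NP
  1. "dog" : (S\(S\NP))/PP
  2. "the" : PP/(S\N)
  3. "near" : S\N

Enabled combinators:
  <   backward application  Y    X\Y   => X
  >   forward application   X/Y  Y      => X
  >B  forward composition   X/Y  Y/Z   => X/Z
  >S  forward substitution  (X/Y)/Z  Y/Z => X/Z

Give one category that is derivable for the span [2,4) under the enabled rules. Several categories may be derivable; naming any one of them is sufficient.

[0,4] S   <
  [0,1] "every" : S\NP
  [1,4] S\(S\NP)   >
    [1,2] "dog" : (S\(S\NP))/PP
    [2,4] PP   >
      [2,3] "the" : PP/(S\N)
      [3,4] "near" : S\N

PP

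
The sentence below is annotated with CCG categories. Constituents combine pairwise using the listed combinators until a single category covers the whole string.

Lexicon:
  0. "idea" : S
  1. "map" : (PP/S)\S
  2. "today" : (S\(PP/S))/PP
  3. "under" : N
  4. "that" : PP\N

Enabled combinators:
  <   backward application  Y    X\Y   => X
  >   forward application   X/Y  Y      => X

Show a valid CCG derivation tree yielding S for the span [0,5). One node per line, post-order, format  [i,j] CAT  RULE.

[0,1] S  lex  "idea"
[1,2] (PP/S)\S  lex  "map"
[0,2] PP/S  <  k=1
[2,3] (S\(PP/S))/PP  lex  "today"
[3,4] N  lex  "under"
[4,5] PP\N  lex  "that"
[3,5] PP  <  k=4
[2,5] S\(PP/S)  >  k=3
[0,5] S  <  k=2

[0,5] S   <
  [0,2] PP/S   <
    [0,1] "idea" : S
    [1,2] "map" : (PP/S)\S
  [2,5] S\(PP/S)   >
    [2,3] "today" : (S\(PP/S))/PP
    [3,5] PP   <
      [3,4] "under" : N
      [4,5] "that" : PP\N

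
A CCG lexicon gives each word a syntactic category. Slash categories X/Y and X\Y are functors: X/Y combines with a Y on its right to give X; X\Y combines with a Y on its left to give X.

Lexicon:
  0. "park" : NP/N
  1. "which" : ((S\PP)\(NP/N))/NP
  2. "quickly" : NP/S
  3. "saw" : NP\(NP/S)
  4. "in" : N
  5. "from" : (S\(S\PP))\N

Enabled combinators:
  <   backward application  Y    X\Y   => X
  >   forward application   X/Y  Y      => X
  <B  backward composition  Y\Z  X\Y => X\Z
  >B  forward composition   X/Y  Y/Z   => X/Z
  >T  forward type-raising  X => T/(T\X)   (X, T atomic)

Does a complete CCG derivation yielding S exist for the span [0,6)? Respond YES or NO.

[0,6] S   <
  [0,4] S\PP   <
    [0,1] "park" : NP/N
    [1,4] (S\PP)\(NP/N)   >
      [1,2] "which" : ((S\PP)\(NP/N))/NP
      [2,4] NP   <
        [2,3] "quickly" : NP/S
        [3,4] "saw" : NP\(NP/S)
  [4,6] S\(S\PP)   <
    [4,5] "in" : N
    [5,6] "from" : (S\(S\PP))\N

YES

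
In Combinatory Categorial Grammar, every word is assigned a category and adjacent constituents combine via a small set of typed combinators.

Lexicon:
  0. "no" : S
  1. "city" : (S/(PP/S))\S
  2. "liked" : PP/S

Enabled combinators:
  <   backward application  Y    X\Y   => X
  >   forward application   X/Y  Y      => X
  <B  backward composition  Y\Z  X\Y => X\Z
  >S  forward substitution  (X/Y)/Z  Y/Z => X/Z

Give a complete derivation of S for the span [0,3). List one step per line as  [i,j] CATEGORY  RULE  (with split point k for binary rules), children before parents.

[0,1] S  lex  "no"
[1,2] (S/(PP/S))\S  lex  "city"
[0,2] S/(PP/S)  <  k=1
[2,3] PP/S  lex  "liked"
[0,3] S  >  k=2

[0,3] S   >
  [0,2] S/(PP/S)   <
    [0,1] "no" : S
    [1,2] "city" : (S/(PP/S))\S
  [2,3] "liked" : PP/S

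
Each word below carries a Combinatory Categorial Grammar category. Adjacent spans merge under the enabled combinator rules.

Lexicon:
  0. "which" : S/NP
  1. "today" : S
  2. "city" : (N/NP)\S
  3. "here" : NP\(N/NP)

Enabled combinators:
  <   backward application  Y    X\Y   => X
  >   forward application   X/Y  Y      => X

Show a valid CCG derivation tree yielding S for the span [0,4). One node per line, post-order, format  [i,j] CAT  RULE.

[0,1] S/NP  lex  "which"
[1,2] S  lex  "today"
[2,3] (N/NP)\S  lex  "city"
[1,3] N/NP  <  k=2
[3,4] NP\(N/NP)  lex  "here"
[1,4] NP  <  k=3
[0,4] S  >  k=1

[0,4] S   >
  [0,1] "which" : S/NP
  [1,4] NP   <
    [1,3] N/NP   <
      [1,2] "today" : S
      [2,3] "city" : (N/NP)\S
    [3,4] "here" : NP\(N/NP)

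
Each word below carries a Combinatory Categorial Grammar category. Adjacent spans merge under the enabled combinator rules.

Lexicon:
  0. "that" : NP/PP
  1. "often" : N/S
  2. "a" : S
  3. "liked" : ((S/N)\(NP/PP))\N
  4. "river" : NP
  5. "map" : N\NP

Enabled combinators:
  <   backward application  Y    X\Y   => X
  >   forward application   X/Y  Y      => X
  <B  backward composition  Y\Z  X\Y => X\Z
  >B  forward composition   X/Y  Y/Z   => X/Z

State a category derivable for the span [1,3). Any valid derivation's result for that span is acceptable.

[0,6] S   >
  [0,4] S/N   <
    [0,1] "that" : NP/PP
    [1,4] (S/N)\(NP/PP)   <
      [1,3] N   >
        [1,2] "often" : N/S
        [2,3] "a" : S
      [3,4] "liked" : ((S/N)\(NP/PP))\N
  [4,6] N   <
    [4,5] "river" : NP
    [5,6] "map" : N\NP

N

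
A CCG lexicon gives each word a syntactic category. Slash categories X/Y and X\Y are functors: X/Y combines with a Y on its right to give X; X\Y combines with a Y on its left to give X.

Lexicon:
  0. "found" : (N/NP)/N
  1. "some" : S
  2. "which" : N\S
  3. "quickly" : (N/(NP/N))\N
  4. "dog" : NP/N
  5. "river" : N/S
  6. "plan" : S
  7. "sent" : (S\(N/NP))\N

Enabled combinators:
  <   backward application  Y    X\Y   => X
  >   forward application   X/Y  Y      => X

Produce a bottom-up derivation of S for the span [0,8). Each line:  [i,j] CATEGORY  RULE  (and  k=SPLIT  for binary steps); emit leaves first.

[0,1] (N/NP)/N  lex  "found"
[1,2] S  lex  "some"
[2,3] N\S  lex  "which"
[1,3] N  <  k=2
[3,4] (N/(NP/N))\N  lex  "quickly"
[1,4] N/(NP/N)  <  k=3
[4,5] NP/N  lex  "dog"
[1,5] N  >  k=4
[0,5] N/NP  >  k=1
[5,6] N/S  lex  "river"
[6,7] S  lex  "plan"
[5,7] N  >  k=6
[7,8] (S\(N/NP))\N  lex  "sent"
[5,8] S\(N/NP)  <  k=7
[0,8] S  <  k=5

[0,8] S   <
  [0,5] N/NP   >
    [0,1] "found" : (N/NP)/N
    [1,5] N   >
      [1,4] N/(NP/N)   <
        [1,3] N   <
          [1,2] "some" : S
          [2,3] "which" : N\S
        [3,4] "quickly" : (N/(NP/N))\N
      [4,5] "dog" : NP/N
  [5,8] S\(N/NP)   <
    [5,7] N   >
      [5,6] "river" : N/S
      [6,7] "plan" : S
    [7,8] "sent" : (S\(N/NP))\N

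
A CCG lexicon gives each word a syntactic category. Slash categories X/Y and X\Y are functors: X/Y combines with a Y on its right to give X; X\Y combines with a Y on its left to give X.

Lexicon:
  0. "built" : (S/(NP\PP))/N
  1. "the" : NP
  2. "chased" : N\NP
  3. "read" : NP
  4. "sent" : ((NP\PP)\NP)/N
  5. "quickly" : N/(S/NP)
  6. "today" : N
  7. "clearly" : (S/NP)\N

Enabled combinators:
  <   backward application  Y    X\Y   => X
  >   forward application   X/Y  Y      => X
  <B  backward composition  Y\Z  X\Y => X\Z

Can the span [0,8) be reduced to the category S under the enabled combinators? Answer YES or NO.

[0,8] S   >
  [0,3] S/(NP\PP)   >
    [0,1] "built" : (S/(NP\PP))/N
    [1,3] N   <
      [1,2] "the" : NP
      [2,3] "chased" : N\NP
  [3,8] NP\PP   <
    [3,4] "read" : NP
    [4,8] (NP\PP)\NP   >
      [4,5] "sent" : ((NP\PP)\NP)/N
      [5,8] N   >
        [5,6] "quickly" : N/(S/NP)
        [6,8] S/NP   <
          [6,7] "today" : N
          [7,8] "clearly" : (S/NP)\N

YES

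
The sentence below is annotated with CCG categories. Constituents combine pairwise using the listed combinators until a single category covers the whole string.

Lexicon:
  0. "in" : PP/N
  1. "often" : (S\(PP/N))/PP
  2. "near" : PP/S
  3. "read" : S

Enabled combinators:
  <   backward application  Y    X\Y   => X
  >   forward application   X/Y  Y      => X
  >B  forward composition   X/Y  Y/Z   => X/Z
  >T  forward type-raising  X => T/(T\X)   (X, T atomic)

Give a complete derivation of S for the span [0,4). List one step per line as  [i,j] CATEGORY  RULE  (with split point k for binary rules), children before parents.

[0,1] PP/N  lex  "in"
[1,2] (S\(PP/N))/PP  lex  "often"
[2,3] PP/S  lex  "near"
[3,4] S  lex  "read"
[2,4] PP  >  k=3
[1,4] S\(PP/N)  >  k=2
[0,4] S  <  k=1

[0,4] S   <
  [0,1] "in" : PP/N
  [1,4] S\(PP/N)   >
    [1,2] "often" : (S\(PP/N))/PP
    [2,4] PP   >
      [2,3] "near" : PP/S
      [3,4] "read" : S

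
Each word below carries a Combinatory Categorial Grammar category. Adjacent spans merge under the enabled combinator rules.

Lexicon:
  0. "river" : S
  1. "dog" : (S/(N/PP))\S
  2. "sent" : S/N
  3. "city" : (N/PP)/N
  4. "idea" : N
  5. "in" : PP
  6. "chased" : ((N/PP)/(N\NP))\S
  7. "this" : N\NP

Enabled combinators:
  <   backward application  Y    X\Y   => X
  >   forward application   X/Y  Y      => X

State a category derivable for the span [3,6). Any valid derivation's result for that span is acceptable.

N

[0,8] S   >
  [0,2] S/(N/PP)   <
    [0,1] "river" : S
    [1,2] "dog" : (S/(N/PP))\S
  [2,8] N/PP   >
    [2,7] (N/PP)/(N\NP)   <
      [2,6] S   >
        [2,3] "sent" : S/N
        [3,6] N   >
          [3,5] N/PP   >
            [3,4] "city" : (N/PP)/N
            [4,5] "idea" : N
          [5,6] "in" : PP
      [6,7] "chased" : ((N/PP)/(N\NP))\S
    [7,8] "this" : N\NP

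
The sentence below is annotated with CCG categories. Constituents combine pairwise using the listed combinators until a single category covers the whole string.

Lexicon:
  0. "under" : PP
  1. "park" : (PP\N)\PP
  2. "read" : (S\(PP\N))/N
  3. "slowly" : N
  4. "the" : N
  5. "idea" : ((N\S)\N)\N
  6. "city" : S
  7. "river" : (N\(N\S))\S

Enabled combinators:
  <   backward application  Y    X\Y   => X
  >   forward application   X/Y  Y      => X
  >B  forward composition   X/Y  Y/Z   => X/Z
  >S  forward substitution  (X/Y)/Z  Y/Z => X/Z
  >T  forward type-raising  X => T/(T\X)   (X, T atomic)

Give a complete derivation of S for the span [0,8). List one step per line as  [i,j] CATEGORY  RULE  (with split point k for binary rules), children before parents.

[0,8] S   <
  [0,2] PP\N   <
    [0,1] "under" : PP
    [1,2] "park" : (PP\N)\PP
  [2,8] S\(PP\N)   >
    [2,3] "read" : (S\(PP\N))/N
    [3,8] N   <
      [3,6] N\S   <
        [3,4] "slowly" : N
        [4,6] (N\S)\N   <
          [4,5] "the" : N
          [5,6] "idea" : ((N\S)\N)\N
      [6,8] N\(N\S)   <
        [6,7] "city" : S
        [7,8] "river" : (N\(N\S))\S

[0,1] PP  lex  "under"
[1,2] (PP\N)\PP  lex  "park"
[0,2] PP\N  <  k=1
[2,3] (S\(PP\N))/N  lex  "read"
[3,4] N  lex  "slowly"
[4,5] N  lex  "the"
[5,6] ((N\S)\N)\N  lex  "idea"
[4,6] (N\S)\N  <  k=5
[3,6] N\S  <  k=4
[6,7] S  lex  "city"
[7,8] (N\(N\S))\S  lex  "river"
[6,8] N\(N\S)  <  k=7
[3,8] N  <  k=6
[2,8] S\(PP\N)  >  k=3
[0,8] S  <  k=2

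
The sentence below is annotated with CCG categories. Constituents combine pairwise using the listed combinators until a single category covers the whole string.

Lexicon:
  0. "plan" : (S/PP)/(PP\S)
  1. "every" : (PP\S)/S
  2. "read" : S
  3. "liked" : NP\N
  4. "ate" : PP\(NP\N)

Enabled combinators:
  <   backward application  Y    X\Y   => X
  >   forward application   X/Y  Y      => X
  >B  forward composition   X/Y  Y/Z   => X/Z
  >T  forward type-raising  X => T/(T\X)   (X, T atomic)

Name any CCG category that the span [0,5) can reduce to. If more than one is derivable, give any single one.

[0,5] S   >
  [0,3] S/PP   >
    [0,1] "plan" : (S/PP)/(PP\S)
    [1,3] PP\S   >
      [1,2] "every" : (PP\S)/S
      [2,3] "read" : S
  [3,5] PP   <
    [3,4] "liked" : NP\N
    [4,5] "ate" : PP\(NP\N)

S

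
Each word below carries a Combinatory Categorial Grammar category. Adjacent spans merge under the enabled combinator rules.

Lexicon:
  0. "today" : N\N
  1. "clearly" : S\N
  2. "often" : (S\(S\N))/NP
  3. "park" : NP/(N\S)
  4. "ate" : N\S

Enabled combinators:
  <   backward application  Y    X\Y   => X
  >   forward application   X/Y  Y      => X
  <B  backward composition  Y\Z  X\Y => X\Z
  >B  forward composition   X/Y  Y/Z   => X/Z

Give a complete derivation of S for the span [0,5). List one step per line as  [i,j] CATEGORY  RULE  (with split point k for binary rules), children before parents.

[0,5] S   <
  [0,2] S\N   <B
    [0,1] "today" : N\N
    [1,2] "clearly" : S\N
  [2,5] S\(S\N)   >
    [2,3] "often" : (S\(S\N))/NP
    [3,5] NP   >
      [3,4] "park" : NP/(N\S)
      [4,5] "ate" : N\S

[0,1] N\N  lex  "today"
[1,2] S\N  lex  "clearly"
[0,2] S\N  <B  k=1
[2,3] (S\(S\N))/NP  lex  "often"
[3,4] NP/(N\S)  lex  "park"
[4,5] N\S  lex  "ate"
[3,5] NP  >  k=4
[2,5] S\(S\N)  >  k=3
[0,5] S  <  k=2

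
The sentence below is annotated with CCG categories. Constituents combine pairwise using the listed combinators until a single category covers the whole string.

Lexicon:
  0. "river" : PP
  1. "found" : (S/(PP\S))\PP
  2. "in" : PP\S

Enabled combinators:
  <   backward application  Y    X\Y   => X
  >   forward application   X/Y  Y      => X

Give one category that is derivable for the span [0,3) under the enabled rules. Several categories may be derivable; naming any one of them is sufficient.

S

[0,3] S   >
  [0,2] S/(PP\S)   <
    [0,1] "river" : PP
    [1,2] "found" : (S/(PP\S))\PP
  [2,3] "in" : PP\S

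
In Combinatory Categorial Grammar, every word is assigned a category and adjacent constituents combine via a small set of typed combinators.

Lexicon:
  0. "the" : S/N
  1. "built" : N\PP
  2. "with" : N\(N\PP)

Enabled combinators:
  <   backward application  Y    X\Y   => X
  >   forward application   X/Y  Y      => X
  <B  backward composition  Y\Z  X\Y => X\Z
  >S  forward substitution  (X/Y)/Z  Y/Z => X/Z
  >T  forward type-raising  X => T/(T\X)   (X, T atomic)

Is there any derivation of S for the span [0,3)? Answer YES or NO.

YES

[0,3] S   >
  [0,1] "the" : S/N
  [1,3] N   <
    [1,2] "built" : N\PP
    [2,3] "with" : N\(N\PP)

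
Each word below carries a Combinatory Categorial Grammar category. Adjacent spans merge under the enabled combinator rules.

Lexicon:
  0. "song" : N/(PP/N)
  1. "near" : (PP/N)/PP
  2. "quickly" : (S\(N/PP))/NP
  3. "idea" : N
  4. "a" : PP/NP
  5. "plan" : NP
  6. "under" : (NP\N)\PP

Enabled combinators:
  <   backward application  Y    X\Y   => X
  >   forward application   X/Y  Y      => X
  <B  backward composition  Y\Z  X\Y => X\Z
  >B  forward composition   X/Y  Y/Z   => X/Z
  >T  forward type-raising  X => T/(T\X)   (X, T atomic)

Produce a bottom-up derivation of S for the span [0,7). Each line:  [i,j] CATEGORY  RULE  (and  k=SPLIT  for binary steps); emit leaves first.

[0,1] N/(PP/N)  lex  "song"
[1,2] (PP/N)/PP  lex  "near"
[0,2] N/PP  >B  k=1
[2,3] (S\(N/PP))/NP  lex  "quickly"
[3,4] N  lex  "idea"
[4,5] PP/NP  lex  "a"
[5,6] NP  lex  "plan"
[4,6] PP  >  k=5
[6,7] (NP\N)\PP  lex  "under"
[4,7] NP\N  <  k=6
[3,7] NP  <  k=4
[2,7] S\(N/PP)  >  k=3
[0,7] S  <  k=2

[0,7] S   <
  [0,2] N/PP   >B
    [0,1] "song" : N/(PP/N)
    [1,2] "near" : (PP/N)/PP
  [2,7] S\(N/PP)   >
    [2,3] "quickly" : (S\(N/PP))/NP
    [3,7] NP   <
      [3,4] "idea" : N
      [4,7] NP\N   <
        [4,6] PP   >
          [4,5] "a" : PP/NP
          [5,6] "plan" : NP
        [6,7] "under" : (NP\N)\PP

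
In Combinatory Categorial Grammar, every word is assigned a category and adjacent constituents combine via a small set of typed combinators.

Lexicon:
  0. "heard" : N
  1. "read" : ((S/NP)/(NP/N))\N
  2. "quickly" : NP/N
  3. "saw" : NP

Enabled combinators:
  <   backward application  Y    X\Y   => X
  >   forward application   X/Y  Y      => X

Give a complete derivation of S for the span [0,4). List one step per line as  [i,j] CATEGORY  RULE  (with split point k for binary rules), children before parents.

[0,4] S   >
  [0,3] S/NP   >
    [0,2] (S/NP)/(NP/N)   <
      [0,1] "heard" : N
      [1,2] "read" : ((S/NP)/(NP/N))\N
    [2,3] "quickly" : NP/N
  [3,4] "saw" : NP

[0,1] N  lex  "heard"
[1,2] ((S/NP)/(NP/N))\N  lex  "read"
[0,2] (S/NP)/(NP/N)  <  k=1
[2,3] NP/N  lex  "quickly"
[0,3] S/NP  >  k=2
[3,4] NP  lex  "saw"
[0,4] S  >  k=3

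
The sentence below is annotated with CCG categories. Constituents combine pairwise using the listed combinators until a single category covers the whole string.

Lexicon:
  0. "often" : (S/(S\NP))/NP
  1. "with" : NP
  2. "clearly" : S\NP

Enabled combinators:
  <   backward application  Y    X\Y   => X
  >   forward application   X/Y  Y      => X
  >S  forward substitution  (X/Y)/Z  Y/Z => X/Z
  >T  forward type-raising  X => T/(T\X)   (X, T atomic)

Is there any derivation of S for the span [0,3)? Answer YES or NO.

YES

[0,3] S   >
  [0,2] S/(S\NP)   >
    [0,1] "often" : (S/(S\NP))/NP
    [1,2] "with" : NP
  [2,3] "clearly" : S\NP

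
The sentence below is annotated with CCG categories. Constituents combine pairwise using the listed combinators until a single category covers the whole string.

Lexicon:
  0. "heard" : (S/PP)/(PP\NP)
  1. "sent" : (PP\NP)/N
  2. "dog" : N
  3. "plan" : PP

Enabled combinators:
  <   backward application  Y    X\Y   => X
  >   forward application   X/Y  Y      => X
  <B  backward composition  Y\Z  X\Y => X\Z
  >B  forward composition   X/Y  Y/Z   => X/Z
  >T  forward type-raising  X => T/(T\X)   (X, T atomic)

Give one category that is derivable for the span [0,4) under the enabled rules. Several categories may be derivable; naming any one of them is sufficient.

S

[0,4] S   >
  [0,3] S/PP   >
    [0,1] "heard" : (S/PP)/(PP\NP)
    [1,3] PP\NP   >
      [1,2] "sent" : (PP\NP)/N
      [2,3] "dog" : N
  [3,4] "plan" : PP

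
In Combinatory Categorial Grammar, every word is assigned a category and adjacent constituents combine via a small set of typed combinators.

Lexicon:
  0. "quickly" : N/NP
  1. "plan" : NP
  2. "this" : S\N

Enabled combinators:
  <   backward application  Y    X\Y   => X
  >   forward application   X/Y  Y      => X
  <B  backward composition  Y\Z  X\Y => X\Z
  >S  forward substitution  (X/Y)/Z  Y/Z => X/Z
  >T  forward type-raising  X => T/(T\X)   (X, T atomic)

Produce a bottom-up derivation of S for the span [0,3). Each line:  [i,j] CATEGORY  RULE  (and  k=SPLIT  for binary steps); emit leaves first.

[0,3] S   <
  [0,2] N   >
    [0,1] "quickly" : N/NP
    [1,2] "plan" : NP
  [2,3] "this" : S\N

[0,1] N/NP  lex  "quickly"
[1,2] NP  lex  "plan"
[0,2] N  >  k=1
[2,3] S\N  lex  "this"
[0,3] S  <  k=2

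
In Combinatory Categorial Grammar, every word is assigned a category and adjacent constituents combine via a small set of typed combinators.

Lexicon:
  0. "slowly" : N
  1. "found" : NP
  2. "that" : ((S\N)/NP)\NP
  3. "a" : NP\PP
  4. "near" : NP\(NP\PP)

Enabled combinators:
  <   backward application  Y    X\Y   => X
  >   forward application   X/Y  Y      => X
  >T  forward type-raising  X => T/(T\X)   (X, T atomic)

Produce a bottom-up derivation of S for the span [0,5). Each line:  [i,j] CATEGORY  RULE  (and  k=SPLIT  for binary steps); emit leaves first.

[0,5] S   <
  [0,1] "slowly" : N
  [1,5] S\N   >
    [1,3] (S\N)/NP   <
      [1,2] "found" : NP
      [2,3] "that" : ((S\N)/NP)\NP
    [3,5] NP   <
      [3,4] "a" : NP\PP
      [4,5] "near" : NP\(NP\PP)

[0,1] N  lex  "slowly"
[1,2] NP  lex  "found"
[2,3] ((S\N)/NP)\NP  lex  "that"
[1,3] (S\N)/NP  <  k=2
[3,4] NP\PP  lex  "a"
[4,5] NP\(NP\PP)  lex  "near"
[3,5] NP  <  k=4
[1,5] S\N  >  k=3
[0,5] S  <  k=1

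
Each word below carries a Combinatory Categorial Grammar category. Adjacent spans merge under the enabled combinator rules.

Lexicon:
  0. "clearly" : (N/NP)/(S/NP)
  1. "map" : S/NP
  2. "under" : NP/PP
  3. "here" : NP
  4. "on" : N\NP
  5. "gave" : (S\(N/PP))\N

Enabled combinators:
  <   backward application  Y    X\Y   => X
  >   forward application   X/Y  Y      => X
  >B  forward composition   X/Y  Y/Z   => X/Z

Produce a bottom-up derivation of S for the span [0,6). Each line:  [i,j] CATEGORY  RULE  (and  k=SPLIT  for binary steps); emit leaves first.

[0,6] S   <
  [0,3] N/PP   >B
    [0,2] N/NP   >
      [0,1] "clearly" : (N/NP)/(S/NP)
      [1,2] "map" : S/NP
    [2,3] "under" : NP/PP
  [3,6] S\(N/PP)   <
    [3,5] N   <
      [3,4] "here" : NP
      [4,5] "on" : N\NP
    [5,6] "gave" : (S\(N/PP))\N

[0,1] (N/NP)/(S/NP)  lex  "clearly"
[1,2] S/NP  lex  "map"
[0,2] N/NP  >  k=1
[2,3] NP/PP  lex  "under"
[0,3] N/PP  >B  k=2
[3,4] NP  lex  "here"
[4,5] N\NP  lex  "on"
[3,5] N  <  k=4
[5,6] (S\(N/PP))\N  lex  "gave"
[3,6] S\(N/PP)  <  k=5
[0,6] S  <  k=3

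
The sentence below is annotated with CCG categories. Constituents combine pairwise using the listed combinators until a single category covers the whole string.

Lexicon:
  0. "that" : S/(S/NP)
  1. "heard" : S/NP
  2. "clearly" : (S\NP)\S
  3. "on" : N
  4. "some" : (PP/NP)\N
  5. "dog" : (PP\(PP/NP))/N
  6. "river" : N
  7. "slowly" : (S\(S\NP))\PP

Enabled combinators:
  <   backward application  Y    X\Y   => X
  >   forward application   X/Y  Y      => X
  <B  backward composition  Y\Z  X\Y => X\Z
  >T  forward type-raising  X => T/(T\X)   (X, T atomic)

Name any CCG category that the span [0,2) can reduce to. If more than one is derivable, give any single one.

[0,8] S   <
  [0,3] S\NP   <
    [0,2] S   >
      [0,1] "that" : S/(S/NP)
      [1,2] "heard" : S/NP
    [2,3] "clearly" : (S\NP)\S
  [3,8] S\(S\NP)   <
    [3,7] PP   <
      [3,5] PP/NP   <
        [3,4] "on" : N
        [4,5] "some" : (PP/NP)\N
      [5,7] PP\(PP/NP)   >
        [5,6] "dog" : (PP\(PP/NP))/N
        [6,7] "river" : N
    [7,8] "slowly" : (S\(S\NP))\PP

S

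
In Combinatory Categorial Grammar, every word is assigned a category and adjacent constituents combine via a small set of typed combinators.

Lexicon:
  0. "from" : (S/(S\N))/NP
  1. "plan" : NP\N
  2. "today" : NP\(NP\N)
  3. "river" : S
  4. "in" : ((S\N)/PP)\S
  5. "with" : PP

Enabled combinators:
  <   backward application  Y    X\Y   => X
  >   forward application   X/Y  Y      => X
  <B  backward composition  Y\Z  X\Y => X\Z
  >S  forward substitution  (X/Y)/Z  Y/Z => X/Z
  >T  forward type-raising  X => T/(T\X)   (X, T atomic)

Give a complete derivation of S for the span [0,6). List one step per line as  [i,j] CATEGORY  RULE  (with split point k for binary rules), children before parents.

[0,6] S   >
  [0,3] S/(S\N)   >
    [0,1] "from" : (S/(S\N))/NP
    [1,3] NP   <
      [1,2] "plan" : NP\N
      [2,3] "today" : NP\(NP\N)
  [3,6] S\N   >
    [3,5] (S\N)/PP   <
      [3,4] "river" : S
      [4,5] "in" : ((S\N)/PP)\S
    [5,6] "with" : PP

[0,1] (S/(S\N))/NP  lex  "from"
[1,2] NP\N  lex  "plan"
[2,3] NP\(NP\N)  lex  "today"
[1,3] NP  <  k=2
[0,3] S/(S\N)  >  k=1
[3,4] S  lex  "river"
[4,5] ((S\N)/PP)\S  lex  "in"
[3,5] (S\N)/PP  <  k=4
[5,6] PP  lex  "with"
[3,6] S\N  >  k=5
[0,6] S  >  k=3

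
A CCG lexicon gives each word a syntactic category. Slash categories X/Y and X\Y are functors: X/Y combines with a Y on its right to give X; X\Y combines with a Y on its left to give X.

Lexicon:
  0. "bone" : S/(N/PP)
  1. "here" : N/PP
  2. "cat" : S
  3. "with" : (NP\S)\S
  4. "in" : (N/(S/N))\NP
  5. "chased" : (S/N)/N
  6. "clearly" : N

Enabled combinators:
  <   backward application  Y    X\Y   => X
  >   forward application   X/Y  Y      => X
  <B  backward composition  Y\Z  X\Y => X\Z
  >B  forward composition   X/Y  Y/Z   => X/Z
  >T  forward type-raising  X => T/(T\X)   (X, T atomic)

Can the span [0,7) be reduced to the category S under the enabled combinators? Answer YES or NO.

S/(N/PP) N/PP S (NP\S)\S (N/(S/N))\NP (S/N)/N N
CKY chart[0,7] = {N, N/(N\N), NP/(NP\N), PP/(PP\N), S/(S\N)}; S ∉ chart

NO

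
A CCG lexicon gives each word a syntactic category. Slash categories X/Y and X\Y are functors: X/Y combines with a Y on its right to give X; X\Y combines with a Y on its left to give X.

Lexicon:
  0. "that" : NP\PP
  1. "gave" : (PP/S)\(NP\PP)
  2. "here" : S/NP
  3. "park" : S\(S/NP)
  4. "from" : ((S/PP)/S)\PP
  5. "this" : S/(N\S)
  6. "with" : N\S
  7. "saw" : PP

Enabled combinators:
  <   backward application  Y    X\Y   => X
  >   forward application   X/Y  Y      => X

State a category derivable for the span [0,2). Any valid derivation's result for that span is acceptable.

PP/S

[0,8] S   >
  [0,7] S/PP   >
    [0,5] (S/PP)/S   <
      [0,4] PP   >
        [0,2] PP/S   <
          [0,1] "that" : NP\PP
          [1,2] "gave" : (PP/S)\(NP\PP)
        [2,4] S   <
          [2,3] "here" : S/NP
          [3,4] "park" : S\(S/NP)
      [4,5] "from" : ((S/PP)/S)\PP
    [5,7] S   >
      [5,6] "this" : S/(N\S)
      [6,7] "with" : N\S
  [7,8] "saw" : PP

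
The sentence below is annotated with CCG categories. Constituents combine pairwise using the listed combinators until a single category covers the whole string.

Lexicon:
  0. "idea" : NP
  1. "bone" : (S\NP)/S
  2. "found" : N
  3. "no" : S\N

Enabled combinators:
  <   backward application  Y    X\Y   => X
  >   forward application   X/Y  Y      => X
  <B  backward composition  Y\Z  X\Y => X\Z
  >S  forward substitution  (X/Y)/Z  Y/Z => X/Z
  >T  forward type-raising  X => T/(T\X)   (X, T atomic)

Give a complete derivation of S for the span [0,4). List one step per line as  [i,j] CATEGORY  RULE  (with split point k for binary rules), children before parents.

[0,4] S   <
  [0,1] "idea" : NP
  [1,4] S\NP   >
    [1,2] "bone" : (S\NP)/S
    [2,4] S   >
      [2,3] S/(S\N)   >T
        [2,3] "found" : N
      [3,4] "no" : S\N

[0,1] NP  lex  "idea"
[1,2] (S\NP)/S  lex  "bone"
[2,3] N  lex  "found"
[2,3] S/(S\N)  >T
[3,4] S\N  lex  "no"
[2,4] S  >  k=3
[1,4] S\NP  >  k=2
[0,4] S  <  k=1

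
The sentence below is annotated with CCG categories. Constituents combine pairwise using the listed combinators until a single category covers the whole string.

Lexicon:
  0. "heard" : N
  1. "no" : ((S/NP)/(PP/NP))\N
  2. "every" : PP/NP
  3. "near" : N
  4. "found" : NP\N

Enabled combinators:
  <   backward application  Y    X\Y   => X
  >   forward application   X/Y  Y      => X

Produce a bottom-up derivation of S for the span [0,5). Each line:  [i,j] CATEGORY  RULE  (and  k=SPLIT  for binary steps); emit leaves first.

[0,1] N  lex  "heard"
[1,2] ((S/NP)/(PP/NP))\N  lex  "no"
[0,2] (S/NP)/(PP/NP)  <  k=1
[2,3] PP/NP  lex  "every"
[0,3] S/NP  >  k=2
[3,4] N  lex  "near"
[4,5] NP\N  lex  "found"
[3,5] NP  <  k=4
[0,5] S  >  k=3

[0,5] S   >
  [0,3] S/NP   >
    [0,2] (S/NP)/(PP/NP)   <
      [0,1] "heard" : N
      [1,2] "no" : ((S/NP)/(PP/NP))\N
    [2,3] "every" : PP/NP
  [3,5] NP   <
    [3,4] "near" : N
    [4,5] "found" : NP\N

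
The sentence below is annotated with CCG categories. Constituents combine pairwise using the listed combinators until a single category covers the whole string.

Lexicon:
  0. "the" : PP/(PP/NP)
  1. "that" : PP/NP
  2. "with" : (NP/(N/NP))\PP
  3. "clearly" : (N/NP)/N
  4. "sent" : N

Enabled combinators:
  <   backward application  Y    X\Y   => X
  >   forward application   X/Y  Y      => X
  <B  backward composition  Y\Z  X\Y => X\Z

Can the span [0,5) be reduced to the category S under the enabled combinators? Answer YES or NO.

NO

PP/(PP/NP) PP/NP (NP/(N/NP))\PP (N/NP)/N N
CKY chart[0,5] = {NP}; S ∉ chart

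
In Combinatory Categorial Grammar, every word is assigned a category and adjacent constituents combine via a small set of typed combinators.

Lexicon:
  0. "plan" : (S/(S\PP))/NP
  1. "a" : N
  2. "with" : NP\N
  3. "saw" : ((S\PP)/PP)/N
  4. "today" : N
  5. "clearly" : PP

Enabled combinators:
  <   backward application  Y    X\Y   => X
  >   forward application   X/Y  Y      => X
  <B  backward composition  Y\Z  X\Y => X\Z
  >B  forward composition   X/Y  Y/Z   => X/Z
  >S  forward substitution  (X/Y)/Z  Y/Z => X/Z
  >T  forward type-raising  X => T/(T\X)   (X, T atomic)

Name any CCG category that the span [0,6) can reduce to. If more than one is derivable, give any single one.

S

[0,6] S   >
  [0,3] S/(S\PP)   >
    [0,1] "plan" : (S/(S\PP))/NP
    [1,3] NP   <
      [1,2] "a" : N
      [2,3] "with" : NP\N
  [3,6] S\PP   >
    [3,5] (S\PP)/PP   >
      [3,4] "saw" : ((S\PP)/PP)/N
      [4,5] "today" : N
    [5,6] "clearly" : PP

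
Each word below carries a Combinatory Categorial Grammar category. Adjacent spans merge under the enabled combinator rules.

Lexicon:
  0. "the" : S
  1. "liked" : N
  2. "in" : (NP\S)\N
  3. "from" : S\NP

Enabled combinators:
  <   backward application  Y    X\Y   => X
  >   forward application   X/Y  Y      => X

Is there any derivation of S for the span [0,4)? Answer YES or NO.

YES

[0,4] S   <
  [0,3] NP   <
    [0,1] "the" : S
    [1,3] NP\S   <
      [1,2] "liked" : N
      [2,3] "in" : (NP\S)\N
  [3,4] "from" : S\NP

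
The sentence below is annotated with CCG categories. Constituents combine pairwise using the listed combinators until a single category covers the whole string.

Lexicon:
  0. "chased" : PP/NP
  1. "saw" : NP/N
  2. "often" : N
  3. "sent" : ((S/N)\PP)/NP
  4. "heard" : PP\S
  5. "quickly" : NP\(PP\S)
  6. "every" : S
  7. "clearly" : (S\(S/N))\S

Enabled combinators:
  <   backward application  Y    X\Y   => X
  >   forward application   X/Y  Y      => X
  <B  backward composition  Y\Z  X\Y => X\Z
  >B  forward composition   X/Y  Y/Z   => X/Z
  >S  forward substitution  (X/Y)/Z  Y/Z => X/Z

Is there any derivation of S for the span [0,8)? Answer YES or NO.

YES

[0,8] S   <
  [0,6] S/N   <
    [0,3] PP   >
      [0,1] "chased" : PP/NP
      [1,3] NP   >
        [1,2] "saw" : NP/N
        [2,3] "often" : N
    [3,6] (S/N)\PP   >
      [3,4] "sent" : ((S/N)\PP)/NP
      [4,6] NP   <
        [4,5] "heard" : PP\S
        [5,6] "quickly" : NP\(PP\S)
  [6,8] S\(S/N)   <
    [6,7] "every" : S
    [7,8] "clearly" : (S\(S/N))\S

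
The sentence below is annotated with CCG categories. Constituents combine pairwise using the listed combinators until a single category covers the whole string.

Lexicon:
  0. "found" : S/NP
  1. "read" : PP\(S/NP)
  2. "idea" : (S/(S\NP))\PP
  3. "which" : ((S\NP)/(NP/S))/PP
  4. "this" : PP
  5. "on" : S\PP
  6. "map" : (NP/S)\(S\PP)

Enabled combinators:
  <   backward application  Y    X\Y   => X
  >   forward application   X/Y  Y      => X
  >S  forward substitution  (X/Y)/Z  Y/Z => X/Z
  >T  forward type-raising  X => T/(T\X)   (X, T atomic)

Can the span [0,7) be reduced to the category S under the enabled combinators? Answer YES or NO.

YES

[0,7] S   >
  [0,3] S/(S\NP)   <
    [0,2] PP   <
      [0,1] "found" : S/NP
      [1,2] "read" : PP\(S/NP)
    [2,3] "idea" : (S/(S\NP))\PP
  [3,7] S\NP   >
    [3,5] (S\NP)/(NP/S)   >
      [3,4] "which" : ((S\NP)/(NP/S))/PP
      [4,5] "this" : PP
    [5,7] NP/S   <
      [5,6] "on" : S\PP
      [6,7] "map" : (NP/S)\(S\PP)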